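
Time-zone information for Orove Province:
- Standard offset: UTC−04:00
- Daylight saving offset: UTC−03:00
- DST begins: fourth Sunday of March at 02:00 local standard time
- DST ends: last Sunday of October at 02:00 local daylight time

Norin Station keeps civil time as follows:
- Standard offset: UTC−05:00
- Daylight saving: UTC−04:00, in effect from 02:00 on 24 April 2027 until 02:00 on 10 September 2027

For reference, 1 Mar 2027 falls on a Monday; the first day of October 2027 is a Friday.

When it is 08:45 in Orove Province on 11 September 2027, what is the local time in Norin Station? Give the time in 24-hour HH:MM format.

06:45

1 March 2027 is a Monday, so the first Sunday is March 7 and the fourth is March 28.
1 October 2027 is a Friday, so Sundays fall on 3, 10, 17, 24, 31; the last is October 31.
Daylight saving runs 28 March – 31 October; 11 September 2027 is inside that window, so Orove Province is at UTC−03:00.
08:45 Orove Province + 3h = 11:45 UTC.
At the standard offset (UTC−05:00), 11:45 UTC − 5h = 06:45 Norin Station standard time.
The standard-time date in Norin Station, 11 September 2027, does not fall between 24 April and 10 September, so daylight saving is not in effect and Norin Station is at UTC−05:00.
11:45 UTC − 5h = 06:45 Norin Station.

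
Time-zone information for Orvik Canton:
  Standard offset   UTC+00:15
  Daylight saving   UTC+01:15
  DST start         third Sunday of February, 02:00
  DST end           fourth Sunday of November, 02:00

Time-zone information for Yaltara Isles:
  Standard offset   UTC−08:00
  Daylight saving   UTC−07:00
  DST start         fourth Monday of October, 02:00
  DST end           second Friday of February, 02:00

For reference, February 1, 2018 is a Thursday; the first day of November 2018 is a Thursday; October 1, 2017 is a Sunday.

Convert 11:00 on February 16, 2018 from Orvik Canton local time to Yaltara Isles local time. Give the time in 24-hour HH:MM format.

02:45

1 February 2018 is a Thursday, so the first Sunday is February 4 and the third is February 18.
1 November 2018 is a Thursday, so the first Sunday is November 4 and the fourth is November 25.
Daylight saving runs 18 February – 25 November; February 16, 2018 is outside that window, so Orvik Canton is on standard time at UTC+00:15.
11:00 Orvik Canton − 0h15m = 10:45 UTC.
1 October 2017 is a Sunday, so the first Monday is October 2 and the fourth is October 23.
1 February 2018 is a Thursday, so the first Friday is February 2 and the second is February 9.
At the standard offset (UTC−08:00), 10:45 UTC − 8h = 02:45 Yaltara Isles standard time.
The standard-time date in Yaltara Isles, February 16, 2018, is outside the daylight-saving period (23 October 2017 – 9 February 2018), so Yaltara Isles is on standard time, UTC−08:00.
10:45 UTC − 8h = 02:45 Yaltara Isles.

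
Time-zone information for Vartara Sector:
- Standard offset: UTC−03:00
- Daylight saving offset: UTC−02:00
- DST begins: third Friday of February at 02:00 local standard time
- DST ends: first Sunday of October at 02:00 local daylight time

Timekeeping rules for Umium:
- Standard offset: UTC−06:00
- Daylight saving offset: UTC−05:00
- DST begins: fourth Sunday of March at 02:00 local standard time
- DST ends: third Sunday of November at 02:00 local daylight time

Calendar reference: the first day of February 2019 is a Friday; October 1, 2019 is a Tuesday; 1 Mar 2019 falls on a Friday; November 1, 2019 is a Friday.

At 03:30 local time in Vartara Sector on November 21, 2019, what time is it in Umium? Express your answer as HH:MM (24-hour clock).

1 February 2019 is a Friday, so the first Friday is February 1 and the third is February 15.
1 October 2019 is a Tuesday, so the first Sunday is October 6.
November 21, 2019 is outside the daylight-saving period (15 February – 6 October), so Vartara Sector is on standard time, UTC−03:00.
03:30 Vartara Sector + 3h = 06:30 UTC.
1 March 2019 is a Friday, so the first Sunday is March 3 and the fourth is March 24.
1 November 2019 is a Friday, so the first Sunday is November 3 and the third is November 17.
At the standard offset (UTC−06:00), 06:30 UTC − 6h = 00:30 Umium standard time.
Daylight saving runs 24 March – 17 November; the standard-time date in Umium, November 21, 2019, is outside that window, so Umium is on standard time at UTC−06:00.
06:30 UTC − 6h = 00:30 Umium.

00:30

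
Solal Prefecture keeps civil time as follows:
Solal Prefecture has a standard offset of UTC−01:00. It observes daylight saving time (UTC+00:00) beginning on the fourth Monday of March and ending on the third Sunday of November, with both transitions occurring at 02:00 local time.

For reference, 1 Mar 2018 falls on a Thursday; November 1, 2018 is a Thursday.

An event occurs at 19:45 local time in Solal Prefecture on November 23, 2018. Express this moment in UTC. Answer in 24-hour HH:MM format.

20:45

1 March 2018 is a Thursday, so the first Monday is March 5 and the fourth is March 26.
1 November 2018 is a Thursday, so the first Sunday is November 4 and the third is November 18.
November 23, 2018 does not fall between 26 March and 18 November, so daylight saving is not in effect and Solal Prefecture is at UTC−01:00.
19:45 local + 1h = 20:45 UTC.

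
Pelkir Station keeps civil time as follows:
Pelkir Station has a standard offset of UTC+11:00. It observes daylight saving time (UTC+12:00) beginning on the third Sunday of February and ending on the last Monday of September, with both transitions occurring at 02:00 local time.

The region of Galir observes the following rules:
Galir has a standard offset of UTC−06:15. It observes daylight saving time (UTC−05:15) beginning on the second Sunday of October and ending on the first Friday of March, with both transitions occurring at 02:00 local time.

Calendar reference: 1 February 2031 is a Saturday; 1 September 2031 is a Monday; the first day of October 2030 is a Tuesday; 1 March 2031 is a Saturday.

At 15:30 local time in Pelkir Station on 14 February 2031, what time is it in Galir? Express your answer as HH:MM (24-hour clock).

1 February 2031 is a Saturday, so the first Sunday is February 2 and the third is February 16.
1 September 2031 is a Monday, so Mondays fall on 1, 8, 15, 22, 29; the last is September 29.
14 February 2031 is outside the daylight-saving period (16 February – 29 September), so Pelkir Station is on standard time, UTC+11:00.
15:30 Pelkir Station − 11h = 04:30 UTC.
1 October 2030 is a Tuesday, so the first Sunday is October 6 and the second is October 13.
1 March 2031 is a Saturday, so the first Friday is March 7.
At the standard offset (UTC−06:15), 04:30 UTC − 6h15m = 22:15 Galir standard time (rolling into the previous day, 13 February 2031).
The standard-time date in Galir, 13 February 2031, lies within the daylight-saving period (13 October 2030 – 7 March 2031), so Galir is on daylight time, UTC−05:15.
04:30 UTC − 5h15m = 23:15 Galir (rolling into the previous day, 13 February 2031).

23:15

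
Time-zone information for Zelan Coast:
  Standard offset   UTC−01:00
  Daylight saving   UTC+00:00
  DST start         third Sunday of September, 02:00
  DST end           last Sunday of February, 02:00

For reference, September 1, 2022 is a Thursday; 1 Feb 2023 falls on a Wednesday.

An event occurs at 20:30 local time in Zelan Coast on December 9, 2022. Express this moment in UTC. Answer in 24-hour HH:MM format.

1 September 2022 is a Thursday, so the first Sunday is September 4 and the third is September 18.
1 February 2023 is a Wednesday, so Sundays fall on 5, 12, 19, 26; the last is February 26.
December 9, 2022 lies within the daylight-saving period (18 September 2022 – 26 February 2023), so Zelan Coast is on daylight time, UTC+00:00.
20:30 local − 0h = 20:30 UTC.

20:30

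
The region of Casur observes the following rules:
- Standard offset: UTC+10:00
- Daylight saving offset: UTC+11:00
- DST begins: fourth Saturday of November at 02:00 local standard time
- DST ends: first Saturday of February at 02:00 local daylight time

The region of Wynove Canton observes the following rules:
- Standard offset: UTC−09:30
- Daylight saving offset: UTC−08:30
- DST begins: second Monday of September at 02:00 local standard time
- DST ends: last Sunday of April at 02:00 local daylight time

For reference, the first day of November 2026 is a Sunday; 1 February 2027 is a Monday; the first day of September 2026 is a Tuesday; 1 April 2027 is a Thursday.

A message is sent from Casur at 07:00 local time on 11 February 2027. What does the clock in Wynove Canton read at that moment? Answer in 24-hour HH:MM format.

1 November 2026 is a Sunday, so the first Saturday is November 7 and the fourth is November 28.
1 February 2027 is a Monday, so the first Saturday is February 6.
Daylight saving runs 28 November 2026 – 6 February 2027; 11 February 2027 is outside that window, so Casur is on standard time at UTC+10:00.
07:00 Casur − 10h = 21:00 UTC (rolling into the previous day, 10 February 2027).
1 September 2026 is a Tuesday, so the first Monday is September 7 and the second is September 14.
1 April 2027 is a Thursday, so Sundays fall on 4, 11, 18, 25; the last is April 25.
At the standard offset (UTC−09:30), 21:00 UTC − 9h30m = 11:30 Wynove Canton standard time.
The standard-time date in Wynove Canton, 10 February 2027, falls between 14 September 2026 and 25 April 2027, so daylight saving is in effect and Wynove Canton is at UTC−08:30.
21:00 UTC − 8h30m = 12:30 Wynove Canton.

12:30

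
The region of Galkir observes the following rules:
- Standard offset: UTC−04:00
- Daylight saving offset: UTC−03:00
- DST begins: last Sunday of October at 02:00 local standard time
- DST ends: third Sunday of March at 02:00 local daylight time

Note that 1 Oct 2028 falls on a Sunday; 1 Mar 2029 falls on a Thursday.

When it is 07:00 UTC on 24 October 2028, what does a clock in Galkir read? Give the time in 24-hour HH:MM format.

03:00

1 October 2028 is a Sunday, so Sundays fall on 1, 8, 15, 22, 29; the last is October 29.
1 March 2029 is a Thursday, so the first Sunday is March 4 and the third is March 18.
At the standard offset (UTC−04:00), 07:00 UTC − 4h = 03:00 Galkir standard time.
Daylight saving runs 29 October 2028 – 18 March 2029; the standard-time date in Galkir, 24 October 2028, is outside that window, so Galkir is on standard time at UTC−04:00.
07:00 UTC − 4h = 03:00 local.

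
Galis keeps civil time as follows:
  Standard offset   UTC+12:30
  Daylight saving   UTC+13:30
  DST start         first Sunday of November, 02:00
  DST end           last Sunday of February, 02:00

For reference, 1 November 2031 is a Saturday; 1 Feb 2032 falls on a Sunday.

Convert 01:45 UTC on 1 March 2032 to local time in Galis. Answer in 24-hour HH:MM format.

1 November 2031 is a Saturday, so the first Sunday is November 2.
1 February 2032 is a Sunday, so Sundays fall on 1, 8, 15, 22, 29; the last is February 29.
At the standard offset (UTC+12:30), 01:45 UTC + 12h30m = 14:15 Galis standard time.
The standard-time date in Galis, 1 March 2032, is outside the daylight-saving period (2 November 2031 – 29 February 2032), so Galis is on standard time, UTC+12:30.
01:45 UTC + 12h30m = 14:15 local.

14:15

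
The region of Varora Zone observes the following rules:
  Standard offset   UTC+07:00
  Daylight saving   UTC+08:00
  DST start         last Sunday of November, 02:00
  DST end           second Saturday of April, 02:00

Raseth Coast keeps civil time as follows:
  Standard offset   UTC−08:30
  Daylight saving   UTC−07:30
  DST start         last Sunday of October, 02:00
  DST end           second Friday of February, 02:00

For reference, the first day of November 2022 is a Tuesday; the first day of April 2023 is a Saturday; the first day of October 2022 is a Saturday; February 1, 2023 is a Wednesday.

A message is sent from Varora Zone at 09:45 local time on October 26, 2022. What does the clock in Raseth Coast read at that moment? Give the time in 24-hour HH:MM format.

1 November 2022 is a Tuesday, so Sundays fall on 6, 13, 20, 27; the last is November 27.
1 April 2023 is a Saturday, so the first Saturday is April 1 and the second is April 8.
October 26, 2022 does not fall between 27 November 2022 and 8 April 2023, so daylight saving is not in effect and Varora Zone is at UTC+07:00.
09:45 Varora Zone − 7h = 02:45 UTC.
1 October 2022 is a Saturday, so Sundays fall on 2, 9, 16, 23, 30; the last is October 30.
1 February 2023 is a Wednesday, so the first Friday is February 3 and the second is February 10.
At the standard offset (UTC−08:30), 02:45 UTC − 8h30m = 18:15 Raseth Coast standard time (rolling into the previous day, 25 October 2022).
Daylight saving runs 30 October 2022 – 10 February 2023; the standard-time date in Raseth Coast, October 25, 2022, is outside that window, so Raseth Coast is on standard time at UTC−08:30.
02:45 UTC − 8h30m = 18:15 Raseth Coast (rolling into the previous day, 25 October 2022).

18:15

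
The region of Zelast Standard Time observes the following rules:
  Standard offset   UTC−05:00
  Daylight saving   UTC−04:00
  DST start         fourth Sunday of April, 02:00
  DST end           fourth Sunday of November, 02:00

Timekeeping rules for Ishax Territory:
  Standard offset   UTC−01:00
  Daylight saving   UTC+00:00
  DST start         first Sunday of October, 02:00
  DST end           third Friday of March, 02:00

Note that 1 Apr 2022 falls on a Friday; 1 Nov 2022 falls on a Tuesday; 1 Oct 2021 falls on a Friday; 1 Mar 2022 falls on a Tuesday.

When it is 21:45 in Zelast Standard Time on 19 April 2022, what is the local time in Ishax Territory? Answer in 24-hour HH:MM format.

1 April 2022 is a Friday, so the first Sunday is April 3 and the fourth is April 24.
1 November 2022 is a Tuesday, so the first Sunday is November 6 and the fourth is November 27.
Daylight saving runs 24 April – 27 November; 19 April 2022 is outside that window, so Zelast Standard Time is on standard time at UTC−05:00.
21:45 Zelast Standard Time + 5h = 02:45 UTC (rolling into the next day, 20 April 2022).
1 October 2021 is a Friday, so the first Sunday is October 3.
1 March 2022 is a Tuesday, so the first Friday is March 4 and the third is March 18.
At the standard offset (UTC−01:00), 02:45 UTC − 1h = 01:45 Ishax Territory standard time.
The standard-time date in Ishax Territory, 20 April 2022, is outside the daylight-saving period (3 October 2021 – 18 March 2022), so Ishax Territory is on standard time, UTC−01:00.
02:45 UTC − 1h = 01:45 Ishax Territory.

01:45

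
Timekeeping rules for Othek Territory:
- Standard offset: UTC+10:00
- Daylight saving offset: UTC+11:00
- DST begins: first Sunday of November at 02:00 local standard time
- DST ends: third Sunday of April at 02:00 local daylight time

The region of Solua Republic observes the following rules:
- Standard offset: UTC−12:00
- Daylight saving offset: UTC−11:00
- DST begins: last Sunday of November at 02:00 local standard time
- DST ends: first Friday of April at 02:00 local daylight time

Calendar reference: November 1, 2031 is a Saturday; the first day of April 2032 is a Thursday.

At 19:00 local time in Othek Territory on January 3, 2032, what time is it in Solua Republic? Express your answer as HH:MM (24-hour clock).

21:00

1 November 2031 is a Saturday, so the first Sunday is November 2.
1 April 2032 is a Thursday, so the first Sunday is April 4 and the third is April 18.
January 3, 2032 lies within the daylight-saving period (2 November 2031 – 18 April 2032), so Othek Territory is on daylight time, UTC+11:00.
19:00 Othek Territory − 11h = 08:00 UTC.
1 November 2031 is a Saturday, so Sundays fall on 2, 9, 16, 23, 30; the last is November 30.
1 April 2032 is a Thursday, so the first Friday is April 2.
At the standard offset (UTC−12:00), 08:00 UTC − 12h = 20:00 Solua Republic standard time (rolling into the previous day, 2 January 2032).
The standard-time date in Solua Republic, January 2, 2032, falls between 30 November 2031 and 2 April 2032, so daylight saving is in effect and Solua Republic is at UTC−11:00.
08:00 UTC − 11h = 21:00 Solua Republic (rolling into the previous day, 2 January 2032).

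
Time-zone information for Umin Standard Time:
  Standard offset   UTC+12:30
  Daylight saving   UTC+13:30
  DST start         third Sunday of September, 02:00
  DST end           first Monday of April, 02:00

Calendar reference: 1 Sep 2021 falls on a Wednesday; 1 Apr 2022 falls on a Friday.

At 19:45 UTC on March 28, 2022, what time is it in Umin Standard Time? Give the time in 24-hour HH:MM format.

1 September 2021 is a Wednesday, so the first Sunday is September 5 and the third is September 19.
1 April 2022 is a Friday, so the first Monday is April 4.
At the standard offset (UTC+12:30), 19:45 UTC + 12h30m = 08:15 Umin Standard Time standard time (rolling into the next day, 29 March 2022).
The standard-time date in Umin Standard Time, March 29, 2022, falls between 19 September 2021 and 4 April 2022, so daylight saving is in effect and Umin Standard Time is at UTC+13:30.
19:45 UTC + 13h30m = 09:15 local (rolling into the next day, 29 March 2022).

09:15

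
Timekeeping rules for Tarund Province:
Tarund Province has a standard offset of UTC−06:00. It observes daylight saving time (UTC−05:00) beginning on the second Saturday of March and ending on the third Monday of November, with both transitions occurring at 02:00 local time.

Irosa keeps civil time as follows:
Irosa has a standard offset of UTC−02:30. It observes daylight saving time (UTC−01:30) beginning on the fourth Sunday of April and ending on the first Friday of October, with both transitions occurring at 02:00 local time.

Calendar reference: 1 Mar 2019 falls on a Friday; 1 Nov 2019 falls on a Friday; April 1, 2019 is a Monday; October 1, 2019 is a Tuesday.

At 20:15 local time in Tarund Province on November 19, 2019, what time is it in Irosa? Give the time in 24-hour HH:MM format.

1 March 2019 is a Friday, so the first Saturday is March 2 and the second is March 9.
1 November 2019 is a Friday, so the first Monday is November 4 and the third is November 18.
Daylight saving runs 9 March – 18 November; November 19, 2019 is outside that window, so Tarund Province is on standard time at UTC−06:00.
20:15 Tarund Province + 6h = 02:15 UTC (rolling into the next day, 20 November 2019).
1 April 2019 is a Monday, so the first Sunday is April 7 and the fourth is April 28.
1 October 2019 is a Tuesday, so the first Friday is October 4.
At the standard offset (UTC−02:30), 02:15 UTC − 2h30m = 23:45 Irosa standard time (rolling into the previous day, 19 November 2019).
The standard-time date in Irosa, November 19, 2019, is outside the daylight-saving period (28 April – 4 October), so Irosa is on standard time, UTC−02:30.
02:15 UTC − 2h30m = 23:45 Irosa (rolling into the previous day, 19 November 2019).

23:45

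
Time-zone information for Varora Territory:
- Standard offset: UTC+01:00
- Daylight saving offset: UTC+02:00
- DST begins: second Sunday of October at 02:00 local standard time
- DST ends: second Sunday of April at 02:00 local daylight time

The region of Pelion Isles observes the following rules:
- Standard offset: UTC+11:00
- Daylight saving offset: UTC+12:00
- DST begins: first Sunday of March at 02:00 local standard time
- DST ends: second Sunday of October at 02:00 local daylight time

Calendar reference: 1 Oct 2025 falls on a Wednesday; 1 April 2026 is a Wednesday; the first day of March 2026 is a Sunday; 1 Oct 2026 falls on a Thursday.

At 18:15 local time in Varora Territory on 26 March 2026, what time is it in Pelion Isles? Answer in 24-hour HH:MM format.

04:15

1 October 2025 is a Wednesday, so the first Sunday is October 5 and the second is October 12.
1 April 2026 is a Wednesday, so the first Sunday is April 5 and the second is April 12.
26 March 2026 falls between 12 October 2025 and 12 April 2026, so daylight saving is in effect and Varora Territory is at UTC+02:00.
18:15 Varora Territory − 2h = 16:15 UTC.
1 March 2026 is a Sunday, so the first Sunday is March 1.
1 October 2026 is a Thursday, so the first Sunday is October 4 and the second is October 11.
At the standard offset (UTC+11:00), 16:15 UTC + 11h = 03:15 Pelion Isles standard time (rolling into the next day, 27 March 2026).
The standard-time date in Pelion Isles, 27 March 2026, falls between 1 March and 11 October, so daylight saving is in effect and Pelion Isles is at UTC+12:00.
16:15 UTC + 12h = 04:15 Pelion Isles (rolling into the next day, 27 March 2026).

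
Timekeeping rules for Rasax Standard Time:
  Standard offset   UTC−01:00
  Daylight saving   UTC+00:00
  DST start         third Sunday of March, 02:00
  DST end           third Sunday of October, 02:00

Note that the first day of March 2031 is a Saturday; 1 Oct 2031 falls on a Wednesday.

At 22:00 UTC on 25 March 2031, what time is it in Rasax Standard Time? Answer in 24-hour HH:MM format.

22:00

1 March 2031 is a Saturday, so the first Sunday is March 2 and the third is March 16.
1 October 2031 is a Wednesday, so the first Sunday is October 5 and the third is October 19.
At the standard offset (UTC−01:00), 22:00 UTC − 1h = 21:00 Rasax Standard Time standard time.
The standard-time date in Rasax Standard Time, 25 March 2031, lies within the daylight-saving period (16 March – 19 October), so Rasax Standard Time is on daylight time, UTC+00:00.
22:00 UTC + 0h = 22:00 local.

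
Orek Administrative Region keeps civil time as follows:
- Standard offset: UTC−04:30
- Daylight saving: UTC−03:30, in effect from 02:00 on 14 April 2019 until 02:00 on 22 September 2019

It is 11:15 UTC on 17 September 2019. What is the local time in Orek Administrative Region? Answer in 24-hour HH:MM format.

At the standard offset (UTC−04:30), 11:15 UTC − 4h30m = 06:45 Orek Administrative Region standard time.
The standard-time date in Orek Administrative Region, 17 September 2019, lies within the daylight-saving period (14 April – 22 September), so Orek Administrative Region is on daylight time, UTC−03:30.
11:15 UTC − 3h30m = 07:45 local.

07:45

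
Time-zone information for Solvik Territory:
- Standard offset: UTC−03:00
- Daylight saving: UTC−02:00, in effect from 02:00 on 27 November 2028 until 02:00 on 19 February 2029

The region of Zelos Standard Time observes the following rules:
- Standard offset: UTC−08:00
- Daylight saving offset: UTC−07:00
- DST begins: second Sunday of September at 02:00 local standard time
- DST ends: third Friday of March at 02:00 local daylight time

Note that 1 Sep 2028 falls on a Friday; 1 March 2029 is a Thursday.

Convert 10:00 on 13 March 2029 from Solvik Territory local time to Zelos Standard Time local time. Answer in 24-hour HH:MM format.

13 March 2029 does not fall between 27 November 2028 and 19 February 2029, so daylight saving is not in effect and Solvik Territory is at UTC−03:00.
10:00 Solvik Territory + 3h = 13:00 UTC.
1 September 2028 is a Friday, so the first Sunday is September 3 and the second is September 10.
1 March 2029 is a Thursday, so the first Friday is March 2 and the third is March 16.
At the standard offset (UTC−08:00), 13:00 UTC − 8h = 05:00 Zelos Standard Time standard time.
The standard-time date in Zelos Standard Time, 13 March 2029, lies within the daylight-saving period (10 September 2028 – 16 March 2029), so Zelos Standard Time is on daylight time, UTC−07:00.
13:00 UTC − 7h = 06:00 Zelos Standard Time.

06:00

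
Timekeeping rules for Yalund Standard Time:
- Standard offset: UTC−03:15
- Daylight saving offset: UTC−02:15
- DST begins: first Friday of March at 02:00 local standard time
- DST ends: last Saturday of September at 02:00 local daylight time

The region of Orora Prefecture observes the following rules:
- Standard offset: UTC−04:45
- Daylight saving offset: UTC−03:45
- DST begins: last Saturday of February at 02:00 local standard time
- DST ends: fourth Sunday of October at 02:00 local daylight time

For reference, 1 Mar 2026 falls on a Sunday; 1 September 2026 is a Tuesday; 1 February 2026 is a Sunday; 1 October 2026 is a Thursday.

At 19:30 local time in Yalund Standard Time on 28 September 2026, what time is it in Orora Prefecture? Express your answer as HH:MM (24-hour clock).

1 March 2026 is a Sunday, so the first Friday is March 6.
1 September 2026 is a Tuesday, so Saturdays fall on 5, 12, 19, 26; the last is September 26.
28 September 2026 is outside the daylight-saving period (6 March – 26 September), so Yalund Standard Time is on standard time, UTC−03:15.
19:30 Yalund Standard Time + 3h15m = 22:45 UTC.
1 February 2026 is a Sunday, so Saturdays fall on 7, 14, 21, 28; the last is February 28.
1 October 2026 is a Thursday, so the first Sunday is October 4 and the fourth is October 25.
At the standard offset (UTC−04:45), 22:45 UTC − 4h45m = 18:00 Orora Prefecture standard time.
The standard-time date in Orora Prefecture, 28 September 2026, lies within the daylight-saving period (28 February – 25 October), so Orora Prefecture is on daylight time, UTC−03:45.
22:45 UTC − 3h45m = 19:00 Orora Prefecture.

19:00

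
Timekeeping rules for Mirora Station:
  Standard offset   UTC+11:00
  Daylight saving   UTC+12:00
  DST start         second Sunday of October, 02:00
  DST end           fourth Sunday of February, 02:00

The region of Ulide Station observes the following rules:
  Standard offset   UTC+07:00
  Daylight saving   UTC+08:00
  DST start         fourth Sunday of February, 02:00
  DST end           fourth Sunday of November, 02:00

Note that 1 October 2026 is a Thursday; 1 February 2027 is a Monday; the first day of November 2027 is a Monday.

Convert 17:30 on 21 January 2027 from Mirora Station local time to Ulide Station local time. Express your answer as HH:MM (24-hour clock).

1 October 2026 is a Thursday, so the first Sunday is October 4 and the second is October 11.
1 February 2027 is a Monday, so the first Sunday is February 7 and the fourth is February 28.
21 January 2027 falls between 11 October 2026 and 28 February 2027, so daylight saving is in effect and Mirora Station is at UTC+12:00.
17:30 Mirora Station − 12h = 05:30 UTC.
1 February 2027 is a Monday, so the first Sunday is February 7 and the fourth is February 28.
1 November 2027 is a Monday, so the first Sunday is November 7 and the fourth is November 28.
At the standard offset (UTC+07:00), 05:30 UTC + 7h = 12:30 Ulide Station standard time.
Daylight saving runs 28 February – 28 November; the standard-time date in Ulide Station, 21 January 2027, is outside that window, so Ulide Station is on standard time at UTC+07:00.
05:30 UTC + 7h = 12:30 Ulide Station.

12:30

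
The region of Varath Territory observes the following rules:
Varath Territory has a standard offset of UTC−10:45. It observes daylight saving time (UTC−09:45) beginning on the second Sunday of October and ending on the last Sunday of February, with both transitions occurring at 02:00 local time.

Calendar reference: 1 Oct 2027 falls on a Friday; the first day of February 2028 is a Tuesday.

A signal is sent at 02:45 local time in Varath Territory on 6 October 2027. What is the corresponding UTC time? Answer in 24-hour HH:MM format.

1 October 2027 is a Friday, so the first Sunday is October 3 and the second is October 10.
1 February 2028 is a Tuesday, so Sundays fall on 6, 13, 20, 27; the last is February 27.
Daylight saving runs 10 October 2027 – 27 February 2028; 6 October 2027 is outside that window, so Varath Territory is on standard time at UTC−10:45.
02:45 local + 10h45m = 13:30 UTC.

13:30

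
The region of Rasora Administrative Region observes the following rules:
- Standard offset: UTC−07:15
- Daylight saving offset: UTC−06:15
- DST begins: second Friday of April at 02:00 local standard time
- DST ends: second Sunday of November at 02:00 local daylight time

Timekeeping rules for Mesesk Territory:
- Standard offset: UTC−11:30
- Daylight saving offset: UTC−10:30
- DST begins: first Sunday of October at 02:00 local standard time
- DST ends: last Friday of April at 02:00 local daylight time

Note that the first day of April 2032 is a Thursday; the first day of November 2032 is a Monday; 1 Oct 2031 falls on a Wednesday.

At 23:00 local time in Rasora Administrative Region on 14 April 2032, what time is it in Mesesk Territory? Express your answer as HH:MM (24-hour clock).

18:45

1 April 2032 is a Thursday, so the first Friday is April 2 and the second is April 9.
1 November 2032 is a Monday, so the first Sunday is November 7 and the second is November 14.
14 April 2032 falls between 9 April and 14 November, so daylight saving is in effect and Rasora Administrative Region is at UTC−06:15.
23:00 Rasora Administrative Region + 6h15m = 05:15 UTC (rolling into the next day, 15 April 2032).
1 October 2031 is a Wednesday, so the first Sunday is October 5.
1 April 2032 is a Thursday, so Fridays fall on 2, 9, 16, 23, 30; the last is April 30.
At the standard offset (UTC−11:30), 05:15 UTC − 11h30m = 17:45 Mesesk Territory standard time (rolling into the previous day, 14 April 2032).
The standard-time date in Mesesk Territory, 14 April 2032, falls between 5 October 2031 and 30 April 2032, so daylight saving is in effect and Mesesk Territory is at UTC−10:30.
05:15 UTC − 10h30m = 18:45 Mesesk Territory (rolling into the previous day, 14 April 2032).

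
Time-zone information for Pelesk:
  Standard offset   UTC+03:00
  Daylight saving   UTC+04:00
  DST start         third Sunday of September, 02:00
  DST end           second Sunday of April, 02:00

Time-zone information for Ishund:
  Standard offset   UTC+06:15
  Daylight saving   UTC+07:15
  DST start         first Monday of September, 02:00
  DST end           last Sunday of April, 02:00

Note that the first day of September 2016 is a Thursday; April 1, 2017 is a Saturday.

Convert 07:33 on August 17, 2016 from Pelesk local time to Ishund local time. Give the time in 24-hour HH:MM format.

10:48

1 September 2016 is a Thursday, so the first Sunday is September 4 and the third is September 18.
1 April 2017 is a Saturday, so the first Sunday is April 2 and the second is April 9.
August 17, 2016 does not fall between 18 September 2016 and 9 April 2017, so daylight saving is not in effect and Pelesk is at UTC+03:00.
07:33 Pelesk − 3h = 04:33 UTC.
1 September 2016 is a Thursday, so the first Monday is September 5.
1 April 2017 is a Saturday, so Sundays fall on 2, 9, 16, 23, 30; the last is April 30.
At the standard offset (UTC+06:15), 04:33 UTC + 6h15m = 10:48 Ishund standard time.
The standard-time date in Ishund, August 17, 2016, is outside the daylight-saving period (5 September 2016 – 30 April 2017), so Ishund is on standard time, UTC+06:15.
04:33 UTC + 6h15m = 10:48 Ishund.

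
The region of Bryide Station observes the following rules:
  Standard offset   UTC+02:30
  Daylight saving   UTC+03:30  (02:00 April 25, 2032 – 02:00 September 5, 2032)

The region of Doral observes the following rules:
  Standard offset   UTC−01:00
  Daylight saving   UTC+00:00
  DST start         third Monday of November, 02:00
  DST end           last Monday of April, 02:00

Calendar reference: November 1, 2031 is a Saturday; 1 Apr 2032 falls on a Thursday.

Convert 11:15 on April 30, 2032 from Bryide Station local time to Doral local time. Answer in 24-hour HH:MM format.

06:45

April 30, 2032 lies within the daylight-saving period (25 April – 5 September), so Bryide Station is on daylight time, UTC+03:30.
11:15 Bryide Station − 3h30m = 07:45 UTC.
1 November 2031 is a Saturday, so the first Monday is November 3 and the third is November 17.
1 April 2032 is a Thursday, so Mondays fall on 5, 12, 19, 26; the last is April 26.
At the standard offset (UTC−01:00), 07:45 UTC − 1h = 06:45 Doral standard time.
The standard-time date in Doral, April 30, 2032, does not fall between 17 November 2031 and 26 April 2032, so daylight saving is not in effect and Doral is at UTC−01:00.
07:45 UTC − 1h = 06:45 Doral.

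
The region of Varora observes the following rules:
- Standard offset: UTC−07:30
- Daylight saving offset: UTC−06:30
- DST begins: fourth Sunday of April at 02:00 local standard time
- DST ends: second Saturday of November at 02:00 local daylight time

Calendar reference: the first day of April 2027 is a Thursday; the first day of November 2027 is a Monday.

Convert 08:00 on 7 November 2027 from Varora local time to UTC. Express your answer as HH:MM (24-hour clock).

14:30

1 April 2027 is a Thursday, so the first Sunday is April 4 and the fourth is April 25.
1 November 2027 is a Monday, so the first Saturday is November 6 and the second is November 13.
Daylight saving runs 25 April – 13 November; 7 November 2027 is inside that window, so Varora is at UTC−06:30.
08:00 local + 6h30m = 14:30 UTC.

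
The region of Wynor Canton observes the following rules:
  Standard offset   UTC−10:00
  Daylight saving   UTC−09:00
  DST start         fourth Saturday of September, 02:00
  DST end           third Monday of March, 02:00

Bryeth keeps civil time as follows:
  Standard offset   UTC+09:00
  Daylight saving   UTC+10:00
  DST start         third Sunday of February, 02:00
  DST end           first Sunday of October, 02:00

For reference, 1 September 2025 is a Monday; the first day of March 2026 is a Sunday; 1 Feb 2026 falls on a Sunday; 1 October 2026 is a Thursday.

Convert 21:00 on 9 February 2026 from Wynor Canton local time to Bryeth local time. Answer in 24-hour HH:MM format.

1 September 2025 is a Monday, so the first Saturday is September 6 and the fourth is September 27.
1 March 2026 is a Sunday, so the first Monday is March 2 and the third is March 16.
9 February 2026 falls between 27 September 2025 and 16 March 2026, so daylight saving is in effect and Wynor Canton is at UTC−09:00.
21:00 Wynor Canton + 9h = 06:00 UTC (rolling into the next day, 10 February 2026).
1 February 2026 is a Sunday, so the first Sunday is February 1 and the third is February 15.
1 October 2026 is a Thursday, so the first Sunday is October 4.
At the standard offset (UTC+09:00), 06:00 UTC + 9h = 15:00 Bryeth standard time.
The standard-time date in Bryeth, 10 February 2026, is outside the daylight-saving period (15 February – 4 October), so Bryeth is on standard time, UTC+09:00.
06:00 UTC + 9h = 15:00 Bryeth.

15:00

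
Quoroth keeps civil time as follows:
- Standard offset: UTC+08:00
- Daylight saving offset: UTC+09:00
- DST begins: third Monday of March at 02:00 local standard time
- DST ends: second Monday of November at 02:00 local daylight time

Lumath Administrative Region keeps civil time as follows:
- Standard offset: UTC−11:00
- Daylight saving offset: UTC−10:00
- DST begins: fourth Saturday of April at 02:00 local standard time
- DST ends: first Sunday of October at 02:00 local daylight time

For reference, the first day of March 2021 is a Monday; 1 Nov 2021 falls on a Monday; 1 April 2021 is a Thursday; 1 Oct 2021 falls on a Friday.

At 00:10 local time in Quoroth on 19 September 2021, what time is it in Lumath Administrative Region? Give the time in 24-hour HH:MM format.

1 March 2021 is a Monday, so the first Monday is March 1 and the third is March 15.
1 November 2021 is a Monday, so the first Monday is November 1 and the second is November 8.
19 September 2021 lies within the daylight-saving period (15 March – 8 November), so Quoroth is on daylight time, UTC+09:00.
00:10 Quoroth − 9h = 15:10 UTC (rolling into the previous day, 18 September 2021).
1 April 2021 is a Thursday, so the first Saturday is April 3 and the fourth is April 24.
1 October 2021 is a Friday, so the first Sunday is October 3.
At the standard offset (UTC−11:00), 15:10 UTC − 11h = 04:10 Lumath Administrative Region standard time.
Daylight saving runs 24 April – 3 October; the standard-time date in Lumath Administrative Region, 18 September 2021, is inside that window, so Lumath Administrative Region is at UTC−10:00.
15:10 UTC − 10h = 05:10 Lumath Administrative Region.

05:10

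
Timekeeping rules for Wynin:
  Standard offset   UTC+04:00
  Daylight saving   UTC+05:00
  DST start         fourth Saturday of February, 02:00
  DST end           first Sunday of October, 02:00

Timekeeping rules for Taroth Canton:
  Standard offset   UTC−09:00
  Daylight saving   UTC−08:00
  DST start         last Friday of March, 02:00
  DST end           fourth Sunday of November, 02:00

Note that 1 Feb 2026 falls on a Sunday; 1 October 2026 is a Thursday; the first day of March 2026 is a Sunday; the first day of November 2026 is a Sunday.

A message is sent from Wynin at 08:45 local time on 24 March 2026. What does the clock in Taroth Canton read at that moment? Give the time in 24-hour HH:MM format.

1 February 2026 is a Sunday, so the first Saturday is February 7 and the fourth is February 28.
1 October 2026 is a Thursday, so the first Sunday is October 4.
24 March 2026 falls between 28 February and 4 October, so daylight saving is in effect and Wynin is at UTC+05:00.
08:45 Wynin − 5h = 03:45 UTC.
1 March 2026 is a Sunday, so Fridays fall on 6, 13, 20, 27; the last is March 27.
1 November 2026 is a Sunday, so the first Sunday is November 1 and the fourth is November 22.
At the standard offset (UTC−09:00), 03:45 UTC − 9h = 18:45 Taroth Canton standard time (rolling into the previous day, 23 March 2026).
Daylight saving runs 27 March – 22 November; the standard-time date in Taroth Canton, 23 March 2026, is outside that window, so Taroth Canton is on standard time at UTC−09:00.
03:45 UTC − 9h = 18:45 Taroth Canton (rolling into the previous day, 23 March 2026).

18:45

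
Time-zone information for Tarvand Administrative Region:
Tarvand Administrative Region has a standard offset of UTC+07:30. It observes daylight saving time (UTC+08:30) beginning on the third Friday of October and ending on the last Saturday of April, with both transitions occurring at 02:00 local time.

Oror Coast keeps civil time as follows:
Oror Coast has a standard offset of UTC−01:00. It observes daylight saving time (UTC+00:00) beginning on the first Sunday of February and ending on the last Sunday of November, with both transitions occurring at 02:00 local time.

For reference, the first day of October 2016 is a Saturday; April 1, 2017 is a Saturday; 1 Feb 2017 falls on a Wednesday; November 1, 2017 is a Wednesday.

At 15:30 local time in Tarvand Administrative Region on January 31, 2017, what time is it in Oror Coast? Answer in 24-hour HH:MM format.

1 October 2016 is a Saturday, so the first Friday is October 7 and the third is October 21.
1 April 2017 is a Saturday, so Saturdays fall on 1, 8, 15, 22, 29; the last is April 29.
Daylight saving runs 21 October 2016 – 29 April 2017; January 31, 2017 is inside that window, so Tarvand Administrative Region is at UTC+08:30.
15:30 Tarvand Administrative Region − 8h30m = 07:00 UTC.
1 February 2017 is a Wednesday, so the first Sunday is February 5.
1 November 2017 is a Wednesday, so Sundays fall on 5, 12, 19, 26; the last is November 26.
At the standard offset (UTC−01:00), 07:00 UTC − 1h = 06:00 Oror Coast standard time.
The standard-time date in Oror Coast, January 31, 2017, does not fall between 5 February and 26 November, so daylight saving is not in effect and Oror Coast is at UTC−01:00.
07:00 UTC − 1h = 06:00 Oror Coast.

06:00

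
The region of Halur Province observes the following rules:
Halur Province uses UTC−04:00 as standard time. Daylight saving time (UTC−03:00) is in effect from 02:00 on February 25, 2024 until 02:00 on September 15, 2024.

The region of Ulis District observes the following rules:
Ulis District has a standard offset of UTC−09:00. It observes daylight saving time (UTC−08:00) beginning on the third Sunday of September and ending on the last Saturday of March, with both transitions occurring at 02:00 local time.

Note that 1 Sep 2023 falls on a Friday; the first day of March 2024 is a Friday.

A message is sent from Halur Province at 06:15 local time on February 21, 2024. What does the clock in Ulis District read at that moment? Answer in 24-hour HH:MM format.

02:15

Daylight saving runs 25 February – 15 September; February 21, 2024 is outside that window, so Halur Province is on standard time at UTC−04:00.
06:15 Halur Province + 4h = 10:15 UTC.
1 September 2023 is a Friday, so the first Sunday is September 3 and the third is September 17.
1 March 2024 is a Friday, so Saturdays fall on 2, 9, 16, 23, 30; the last is March 30.
At the standard offset (UTC−09:00), 10:15 UTC − 9h = 01:15 Ulis District standard time.
Daylight saving runs 17 September 2023 – 30 March 2024; the standard-time date in Ulis District, February 21, 2024, is inside that window, so Ulis District is at UTC−08:00.
10:15 UTC − 8h = 02:15 Ulis District.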